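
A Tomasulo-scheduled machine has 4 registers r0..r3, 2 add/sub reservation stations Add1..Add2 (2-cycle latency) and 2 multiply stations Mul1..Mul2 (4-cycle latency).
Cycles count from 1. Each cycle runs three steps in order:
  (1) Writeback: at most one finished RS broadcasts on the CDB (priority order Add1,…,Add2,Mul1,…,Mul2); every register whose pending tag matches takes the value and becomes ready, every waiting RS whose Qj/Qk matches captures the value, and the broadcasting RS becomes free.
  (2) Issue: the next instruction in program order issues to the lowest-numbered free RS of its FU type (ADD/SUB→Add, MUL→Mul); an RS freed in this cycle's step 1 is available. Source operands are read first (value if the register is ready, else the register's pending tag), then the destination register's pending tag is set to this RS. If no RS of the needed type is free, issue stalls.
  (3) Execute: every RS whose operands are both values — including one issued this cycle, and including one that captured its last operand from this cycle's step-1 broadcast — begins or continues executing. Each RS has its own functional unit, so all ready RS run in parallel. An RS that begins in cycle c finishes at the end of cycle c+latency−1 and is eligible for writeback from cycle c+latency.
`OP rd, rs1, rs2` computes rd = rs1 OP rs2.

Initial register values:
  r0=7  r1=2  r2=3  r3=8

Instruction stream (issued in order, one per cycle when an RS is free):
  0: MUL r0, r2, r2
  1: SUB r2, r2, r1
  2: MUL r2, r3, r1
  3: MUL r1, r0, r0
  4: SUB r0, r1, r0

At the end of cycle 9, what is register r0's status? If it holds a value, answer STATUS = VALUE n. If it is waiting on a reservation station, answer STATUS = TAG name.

  c1: issue MUL r0<-Mul1  regs: r0:Mul1,r1:2,r2:3,r3:8
  c2: issue SUB r2<-Add1  regs: r0:Mul1,r1:2,r2:Add1,r3:8
  c3: issue MUL r2<-Mul2  regs: r0:Mul1,r1:2,r2:Mul2,r3:8
  c4: CDB Add1=1; stall  regs: r0:Mul1,r1:2,r2:Mul2,r3:8
  c5: CDB Mul1=9; issue MUL r1<-Mul1  regs: r0:9,r1:Mul1,r2:Mul2,r3:8
  c6: issue SUB r0<-Add1  regs: r0:Add1,r1:Mul1,r2:Mul2,r3:8
  c7: CDB Mul2=16  regs: r0:Add1,r1:Mul1,r2:16,r3:8
  c8: -  regs: r0:Add1,r1:Mul1,r2:16,r3:8
  c9: CDB Mul1=81  regs: r0:Add1,r1:81,r2:16,r3:8

STATUS = TAG Add1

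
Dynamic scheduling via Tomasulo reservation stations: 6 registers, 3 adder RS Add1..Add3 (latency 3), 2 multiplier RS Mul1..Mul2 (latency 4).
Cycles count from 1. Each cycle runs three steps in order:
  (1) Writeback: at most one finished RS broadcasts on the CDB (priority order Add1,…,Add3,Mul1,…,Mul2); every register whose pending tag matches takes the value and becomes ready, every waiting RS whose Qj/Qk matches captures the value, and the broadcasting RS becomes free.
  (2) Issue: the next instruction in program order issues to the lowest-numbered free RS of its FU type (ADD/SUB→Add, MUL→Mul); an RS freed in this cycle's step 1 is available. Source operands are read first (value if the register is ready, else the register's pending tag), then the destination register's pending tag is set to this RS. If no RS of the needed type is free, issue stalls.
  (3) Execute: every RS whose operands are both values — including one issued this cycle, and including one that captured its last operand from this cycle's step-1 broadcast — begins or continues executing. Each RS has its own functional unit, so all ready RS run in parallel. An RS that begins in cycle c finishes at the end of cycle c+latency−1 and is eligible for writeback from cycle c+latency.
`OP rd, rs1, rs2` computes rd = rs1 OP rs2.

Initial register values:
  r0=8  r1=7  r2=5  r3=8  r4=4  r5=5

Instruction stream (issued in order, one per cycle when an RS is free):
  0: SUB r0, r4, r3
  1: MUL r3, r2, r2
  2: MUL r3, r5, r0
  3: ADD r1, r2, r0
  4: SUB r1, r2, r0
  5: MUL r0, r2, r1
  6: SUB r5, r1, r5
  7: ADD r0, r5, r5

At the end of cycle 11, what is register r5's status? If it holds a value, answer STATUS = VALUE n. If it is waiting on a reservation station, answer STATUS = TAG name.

cycle 1: issue SUB r0<-Add1 // r0:Add1,r1:7,r2:5,r3:8,r4:4,r5:5
cycle 2: issue MUL r3<-Mul1 // r0:Add1,r1:7,r2:5,r3:Mul1,r4:4,r5:5
cycle 3: issue MUL r3<-Mul2 // r0:Add1,r1:7,r2:5,r3:Mul2,r4:4,r5:5
cycle 4: CDB Add1=-4; issue ADD r1<-Add1 // r0:-4,r1:Add1,r2:5,r3:Mul2,r4:4,r5:5
cycle 5: issue SUB r1<-Add2 // r0:-4,r1:Add2,r2:5,r3:Mul2,r4:4,r5:5
cycle 6: CDB Mul1=25; issue MUL r0<-Mul1 // r0:Mul1,r1:Add2,r2:5,r3:Mul2,r4:4,r5:5
cycle 7: CDB Add1=1; issue SUB r5<-Add1 // r0:Mul1,r1:Add2,r2:5,r3:Mul2,r4:4,r5:Add1
cycle 8: CDB Add2=9; issue ADD r0<-Add2 // r0:Add2,r1:9,r2:5,r3:Mul2,r4:4,r5:Add1
cycle 9: CDB Mul2=-20 // r0:Add2,r1:9,r2:5,r3:-20,r4:4,r5:Add1
cycle 10: - // r0:Add2,r1:9,r2:5,r3:-20,r4:4,r5:Add1
cycle 11: CDB Add1=4 // r0:Add2,r1:9,r2:5,r3:-20,r4:4,r5:4

STATUS = VALUE 4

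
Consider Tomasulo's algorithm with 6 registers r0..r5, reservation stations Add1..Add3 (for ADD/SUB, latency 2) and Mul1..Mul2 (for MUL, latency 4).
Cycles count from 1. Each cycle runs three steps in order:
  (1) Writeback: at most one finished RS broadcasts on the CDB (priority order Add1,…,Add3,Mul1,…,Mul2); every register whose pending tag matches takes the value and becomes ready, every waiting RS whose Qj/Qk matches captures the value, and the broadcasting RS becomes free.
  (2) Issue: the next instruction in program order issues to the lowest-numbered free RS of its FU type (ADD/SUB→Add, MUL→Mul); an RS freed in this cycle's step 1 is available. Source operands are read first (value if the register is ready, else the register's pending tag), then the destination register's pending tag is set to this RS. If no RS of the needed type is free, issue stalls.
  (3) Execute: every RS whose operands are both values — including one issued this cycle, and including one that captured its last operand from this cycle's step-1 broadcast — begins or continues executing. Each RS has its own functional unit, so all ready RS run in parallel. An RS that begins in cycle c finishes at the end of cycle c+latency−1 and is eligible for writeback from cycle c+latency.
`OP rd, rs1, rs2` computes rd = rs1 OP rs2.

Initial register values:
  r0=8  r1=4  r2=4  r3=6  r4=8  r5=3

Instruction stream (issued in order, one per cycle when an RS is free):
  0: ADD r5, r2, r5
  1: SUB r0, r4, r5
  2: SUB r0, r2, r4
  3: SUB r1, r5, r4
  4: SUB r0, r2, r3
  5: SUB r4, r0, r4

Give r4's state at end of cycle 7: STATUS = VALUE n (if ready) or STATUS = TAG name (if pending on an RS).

  c1: issue ADD r5<-Add1  regs: r0:8,r1:4,r2:4,r3:6,r4:8,r5:Add1
  c2: issue SUB r0<-Add2  regs: r0:Add2,r1:4,r2:4,r3:6,r4:8,r5:Add1
  c3: CDB Add1=7; issue SUB r0<-Add1  regs: r0:Add1,r1:4,r2:4,r3:6,r4:8,r5:7
  c4: issue SUB r1<-Add3  regs: r0:Add1,r1:Add3,r2:4,r3:6,r4:8,r5:7
  c5: CDB Add1=-4; issue SUB r0<-Add1  regs: r0:Add1,r1:Add3,r2:4,r3:6,r4:8,r5:7
  c6: CDB Add2=1; issue SUB r4<-Add2  regs: r0:Add1,r1:Add3,r2:4,r3:6,r4:Add2,r5:7
  c7: CDB Add1=-2  regs: r0:-2,r1:Add3,r2:4,r3:6,r4:Add2,r5:7

STATUS = TAG Add2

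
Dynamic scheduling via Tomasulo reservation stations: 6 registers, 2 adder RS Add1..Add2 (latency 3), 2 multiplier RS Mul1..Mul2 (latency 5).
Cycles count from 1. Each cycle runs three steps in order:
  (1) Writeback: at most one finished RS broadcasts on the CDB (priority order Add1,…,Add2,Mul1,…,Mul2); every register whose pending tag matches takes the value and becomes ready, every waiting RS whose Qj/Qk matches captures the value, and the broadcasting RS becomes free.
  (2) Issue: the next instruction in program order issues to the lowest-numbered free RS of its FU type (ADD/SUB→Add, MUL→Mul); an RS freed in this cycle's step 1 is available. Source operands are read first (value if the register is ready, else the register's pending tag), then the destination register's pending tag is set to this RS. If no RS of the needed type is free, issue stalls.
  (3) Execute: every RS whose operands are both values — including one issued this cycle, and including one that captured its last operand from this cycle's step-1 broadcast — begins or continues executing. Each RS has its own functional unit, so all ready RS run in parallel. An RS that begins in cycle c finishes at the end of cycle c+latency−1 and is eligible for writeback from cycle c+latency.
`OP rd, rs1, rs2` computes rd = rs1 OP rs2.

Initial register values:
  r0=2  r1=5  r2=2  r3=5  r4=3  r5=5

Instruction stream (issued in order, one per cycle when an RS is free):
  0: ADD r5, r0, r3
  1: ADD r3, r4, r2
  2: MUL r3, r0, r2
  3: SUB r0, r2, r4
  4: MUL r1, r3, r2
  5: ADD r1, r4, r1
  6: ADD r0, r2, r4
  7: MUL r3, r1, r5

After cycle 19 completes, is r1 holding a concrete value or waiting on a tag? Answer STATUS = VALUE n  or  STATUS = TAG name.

STATUS = VALUE 11

cycle 1: issue ADD r5<-Add1 // r0:2,r1:5,r2:2,r3:5,r4:3,r5:Add1
cycle 2: issue ADD r3<-Add2 // r0:2,r1:5,r2:2,r3:Add2,r4:3,r5:Add1
cycle 3: issue MUL r3<-Mul1 // r0:2,r1:5,r2:2,r3:Mul1,r4:3,r5:Add1
cycle 4: CDB Add1=7; issue SUB r0<-Add1 // r0:Add1,r1:5,r2:2,r3:Mul1,r4:3,r5:7
cycle 5: CDB Add2=5; issue MUL r1<-Mul2 // r0:Add1,r1:Mul2,r2:2,r3:Mul1,r4:3,r5:7
cycle 6: issue ADD r1<-Add2 // r0:Add1,r1:Add2,r2:2,r3:Mul1,r4:3,r5:7
cycle 7: CDB Add1=-1; issue ADD r0<-Add1 // r0:Add1,r1:Add2,r2:2,r3:Mul1,r4:3,r5:7
cycle 8: CDB Mul1=4; issue MUL r3<-Mul1 // r0:Add1,r1:Add2,r2:2,r3:Mul1,r4:3,r5:7
cycle 9: - // r0:Add1,r1:Add2,r2:2,r3:Mul1,r4:3,r5:7
cycle 10: CDB Add1=5 // r0:5,r1:Add2,r2:2,r3:Mul1,r4:3,r5:7
cycle 11: - // r0:5,r1:Add2,r2:2,r3:Mul1,r4:3,r5:7
cycle 12: - // r0:5,r1:Add2,r2:2,r3:Mul1,r4:3,r5:7
cycle 13: CDB Mul2=8 // r0:5,r1:Add2,r2:2,r3:Mul1,r4:3,r5:7
cycle 14: - // r0:5,r1:Add2,r2:2,r3:Mul1,r4:3,r5:7
cycle 15: - // r0:5,r1:Add2,r2:2,r3:Mul1,r4:3,r5:7
cycle 16: CDB Add2=11 // r0:5,r1:11,r2:2,r3:Mul1,r4:3,r5:7
cycle 17: - // r0:5,r1:11,r2:2,r3:Mul1,r4:3,r5:7
cycle 18: - // r0:5,r1:11,r2:2,r3:Mul1,r4:3,r5:7
cycle 19: - // r0:5,r1:11,r2:2,r3:Mul1,r4:3,r5:7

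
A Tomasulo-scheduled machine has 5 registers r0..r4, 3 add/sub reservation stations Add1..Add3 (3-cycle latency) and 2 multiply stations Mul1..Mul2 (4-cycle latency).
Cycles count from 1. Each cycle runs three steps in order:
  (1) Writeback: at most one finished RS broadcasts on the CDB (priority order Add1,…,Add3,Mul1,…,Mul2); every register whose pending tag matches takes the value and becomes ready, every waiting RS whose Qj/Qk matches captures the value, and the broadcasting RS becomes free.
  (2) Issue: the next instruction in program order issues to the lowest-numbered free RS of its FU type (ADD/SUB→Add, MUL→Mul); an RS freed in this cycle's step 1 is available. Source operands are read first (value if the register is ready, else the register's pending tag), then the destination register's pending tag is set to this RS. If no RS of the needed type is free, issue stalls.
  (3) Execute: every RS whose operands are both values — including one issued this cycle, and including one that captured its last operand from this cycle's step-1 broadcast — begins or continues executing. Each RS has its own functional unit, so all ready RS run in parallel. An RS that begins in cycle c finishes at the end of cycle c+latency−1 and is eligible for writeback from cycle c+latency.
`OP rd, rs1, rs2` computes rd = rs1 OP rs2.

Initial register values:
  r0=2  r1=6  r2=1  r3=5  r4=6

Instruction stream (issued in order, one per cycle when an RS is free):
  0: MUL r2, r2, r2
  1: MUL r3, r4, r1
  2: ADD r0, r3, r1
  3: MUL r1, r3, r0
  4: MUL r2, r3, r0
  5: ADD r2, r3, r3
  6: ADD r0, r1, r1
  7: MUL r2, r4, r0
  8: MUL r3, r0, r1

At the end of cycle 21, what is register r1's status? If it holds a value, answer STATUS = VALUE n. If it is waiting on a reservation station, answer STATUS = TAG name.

STATUS = VALUE 1512

c1: issue MUL r2<-Mul1 | r0:2,r1:6,r2:Mul1,r3:5,r4:6
c2: issue MUL r3<-Mul2 | r0:2,r1:6,r2:Mul1,r3:Mul2,r4:6
c3: issue ADD r0<-Add1 | r0:Add1,r1:6,r2:Mul1,r3:Mul2,r4:6
c4: stall | r0:Add1,r1:6,r2:Mul1,r3:Mul2,r4:6
c5: CDB Mul1=1; issue MUL r1<-Mul1 | r0:Add1,r1:Mul1,r2:1,r3:Mul2,r4:6
c6: CDB Mul2=36; issue MUL r2<-Mul2 | r0:Add1,r1:Mul1,r2:Mul2,r3:36,r4:6
c7: issue ADD r2<-Add2 | r0:Add1,r1:Mul1,r2:Add2,r3:36,r4:6
c8: issue ADD r0<-Add3 | r0:Add3,r1:Mul1,r2:Add2,r3:36,r4:6
c9: CDB Add1=42; stall | r0:Add3,r1:Mul1,r2:Add2,r3:36,r4:6
c10: CDB Add2=72; stall | r0:Add3,r1:Mul1,r2:72,r3:36,r4:6
c11: stall | r0:Add3,r1:Mul1,r2:72,r3:36,r4:6
c12: stall | r0:Add3,r1:Mul1,r2:72,r3:36,r4:6
c13: CDB Mul1=1512; issue MUL r2<-Mul1 | r0:Add3,r1:1512,r2:Mul1,r3:36,r4:6
c14: CDB Mul2=1512; issue MUL r3<-Mul2 | r0:Add3,r1:1512,r2:Mul1,r3:Mul2,r4:6
c15: - | r0:Add3,r1:1512,r2:Mul1,r3:Mul2,r4:6
c16: CDB Add3=3024 | r0:3024,r1:1512,r2:Mul1,r3:Mul2,r4:6
c17: - | r0:3024,r1:1512,r2:Mul1,r3:Mul2,r4:6
c18: - | r0:3024,r1:1512,r2:Mul1,r3:Mul2,r4:6
c19: - | r0:3024,r1:1512,r2:Mul1,r3:Mul2,r4:6
c20: CDB Mul1=18144 | r0:3024,r1:1512,r2:18144,r3:Mul2,r4:6
c21: CDB Mul2=4572288 | r0:3024,r1:1512,r2:18144,r3:4572288,r4:6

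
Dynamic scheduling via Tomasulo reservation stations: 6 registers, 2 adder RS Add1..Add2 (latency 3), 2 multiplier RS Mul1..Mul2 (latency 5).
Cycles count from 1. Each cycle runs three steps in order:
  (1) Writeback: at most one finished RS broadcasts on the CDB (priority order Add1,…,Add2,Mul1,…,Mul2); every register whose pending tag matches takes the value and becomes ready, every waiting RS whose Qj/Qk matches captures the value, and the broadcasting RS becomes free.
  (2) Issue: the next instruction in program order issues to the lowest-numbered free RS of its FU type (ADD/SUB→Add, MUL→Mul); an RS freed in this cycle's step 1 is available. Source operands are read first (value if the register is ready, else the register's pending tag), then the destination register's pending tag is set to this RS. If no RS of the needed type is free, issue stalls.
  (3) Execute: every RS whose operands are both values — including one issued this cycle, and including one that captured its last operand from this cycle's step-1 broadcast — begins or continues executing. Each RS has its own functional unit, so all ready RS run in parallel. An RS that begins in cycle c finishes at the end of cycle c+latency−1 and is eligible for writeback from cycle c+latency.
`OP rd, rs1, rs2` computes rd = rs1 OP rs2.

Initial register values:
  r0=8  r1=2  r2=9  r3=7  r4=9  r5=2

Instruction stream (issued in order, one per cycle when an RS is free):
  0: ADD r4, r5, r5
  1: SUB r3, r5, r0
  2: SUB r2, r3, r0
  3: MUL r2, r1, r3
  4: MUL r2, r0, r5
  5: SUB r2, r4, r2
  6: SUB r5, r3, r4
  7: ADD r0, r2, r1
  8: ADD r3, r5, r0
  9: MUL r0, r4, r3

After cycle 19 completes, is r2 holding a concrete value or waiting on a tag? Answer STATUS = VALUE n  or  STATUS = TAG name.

STATUS = VALUE -12

  c1: issue ADD r4<-Add1  regs: r0:8,r1:2,r2:9,r3:7,r4:Add1,r5:2
  c2: issue SUB r3<-Add2  regs: r0:8,r1:2,r2:9,r3:Add2,r4:Add1,r5:2
  c3: stall  regs: r0:8,r1:2,r2:9,r3:Add2,r4:Add1,r5:2
  c4: CDB Add1=4; issue SUB r2<-Add1  regs: r0:8,r1:2,r2:Add1,r3:Add2,r4:4,r5:2
  c5: CDB Add2=-6; issue MUL r2<-Mul1  regs: r0:8,r1:2,r2:Mul1,r3:-6,r4:4,r5:2
  c6: issue MUL r2<-Mul2  regs: r0:8,r1:2,r2:Mul2,r3:-6,r4:4,r5:2
  c7: issue SUB r2<-Add2  regs: r0:8,r1:2,r2:Add2,r3:-6,r4:4,r5:2
  c8: CDB Add1=-14; issue SUB r5<-Add1  regs: r0:8,r1:2,r2:Add2,r3:-6,r4:4,r5:Add1
  c9: stall  regs: r0:8,r1:2,r2:Add2,r3:-6,r4:4,r5:Add1
  c10: CDB Mul1=-12; stall  regs: r0:8,r1:2,r2:Add2,r3:-6,r4:4,r5:Add1
  c11: CDB Add1=-10; issue ADD r0<-Add1  regs: r0:Add1,r1:2,r2:Add2,r3:-6,r4:4,r5:-10
  c12: CDB Mul2=16; stall  regs: r0:Add1,r1:2,r2:Add2,r3:-6,r4:4,r5:-10
  c13: stall  regs: r0:Add1,r1:2,r2:Add2,r3:-6,r4:4,r5:-10
  c14: stall  regs: r0:Add1,r1:2,r2:Add2,r3:-6,r4:4,r5:-10
  c15: CDB Add2=-12; issue ADD r3<-Add2  regs: r0:Add1,r1:2,r2:-12,r3:Add2,r4:4,r5:-10
  c16: issue MUL r0<-Mul1  regs: r0:Mul1,r1:2,r2:-12,r3:Add2,r4:4,r5:-10
  c17: -  regs: r0:Mul1,r1:2,r2:-12,r3:Add2,r4:4,r5:-10
  c18: CDB Add1=-10  regs: r0:Mul1,r1:2,r2:-12,r3:Add2,r4:4,r5:-10
  c19: -  regs: r0:Mul1,r1:2,r2:-12,r3:Add2,r4:4,r5:-10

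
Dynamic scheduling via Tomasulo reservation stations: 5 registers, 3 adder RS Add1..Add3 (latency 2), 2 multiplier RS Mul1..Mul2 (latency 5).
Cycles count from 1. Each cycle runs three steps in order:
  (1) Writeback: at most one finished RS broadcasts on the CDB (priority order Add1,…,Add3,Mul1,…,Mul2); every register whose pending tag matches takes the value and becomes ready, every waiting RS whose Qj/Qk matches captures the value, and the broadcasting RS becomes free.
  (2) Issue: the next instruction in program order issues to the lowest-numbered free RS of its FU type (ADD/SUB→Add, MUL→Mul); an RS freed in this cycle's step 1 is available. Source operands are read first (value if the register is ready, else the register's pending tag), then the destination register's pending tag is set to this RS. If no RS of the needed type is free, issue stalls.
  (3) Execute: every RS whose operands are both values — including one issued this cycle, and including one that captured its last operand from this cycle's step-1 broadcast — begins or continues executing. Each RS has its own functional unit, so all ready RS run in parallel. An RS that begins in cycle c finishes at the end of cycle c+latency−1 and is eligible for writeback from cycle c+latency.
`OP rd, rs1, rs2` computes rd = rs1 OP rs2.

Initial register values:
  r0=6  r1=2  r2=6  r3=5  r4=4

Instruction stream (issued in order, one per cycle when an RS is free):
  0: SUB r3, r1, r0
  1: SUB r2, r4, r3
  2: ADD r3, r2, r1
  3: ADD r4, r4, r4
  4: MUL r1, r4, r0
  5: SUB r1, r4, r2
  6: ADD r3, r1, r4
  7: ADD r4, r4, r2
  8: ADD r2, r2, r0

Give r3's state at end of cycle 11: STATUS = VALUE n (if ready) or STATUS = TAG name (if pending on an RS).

  c1: issue SUB r3<-Add1  regs: r0:6,r1:2,r2:6,r3:Add1,r4:4
  c2: issue SUB r2<-Add2  regs: r0:6,r1:2,r2:Add2,r3:Add1,r4:4
  c3: CDB Add1=-4; issue ADD r3<-Add1  regs: r0:6,r1:2,r2:Add2,r3:Add1,r4:4
  c4: issue ADD r4<-Add3  regs: r0:6,r1:2,r2:Add2,r3:Add1,r4:Add3
  c5: CDB Add2=8; issue MUL r1<-Mul1  regs: r0:6,r1:Mul1,r2:8,r3:Add1,r4:Add3
  c6: CDB Add3=8; issue SUB r1<-Add2  regs: r0:6,r1:Add2,r2:8,r3:Add1,r4:8
  c7: CDB Add1=10; issue ADD r3<-Add1  regs: r0:6,r1:Add2,r2:8,r3:Add1,r4:8
  c8: CDB Add2=0; issue ADD r4<-Add2  regs: r0:6,r1:0,r2:8,r3:Add1,r4:Add2
  c9: issue ADD r2<-Add3  regs: r0:6,r1:0,r2:Add3,r3:Add1,r4:Add2
  c10: CDB Add1=8  regs: r0:6,r1:0,r2:Add3,r3:8,r4:Add2
  c11: CDB Add2=16  regs: r0:6,r1:0,r2:Add3,r3:8,r4:16

STATUS = VALUE 8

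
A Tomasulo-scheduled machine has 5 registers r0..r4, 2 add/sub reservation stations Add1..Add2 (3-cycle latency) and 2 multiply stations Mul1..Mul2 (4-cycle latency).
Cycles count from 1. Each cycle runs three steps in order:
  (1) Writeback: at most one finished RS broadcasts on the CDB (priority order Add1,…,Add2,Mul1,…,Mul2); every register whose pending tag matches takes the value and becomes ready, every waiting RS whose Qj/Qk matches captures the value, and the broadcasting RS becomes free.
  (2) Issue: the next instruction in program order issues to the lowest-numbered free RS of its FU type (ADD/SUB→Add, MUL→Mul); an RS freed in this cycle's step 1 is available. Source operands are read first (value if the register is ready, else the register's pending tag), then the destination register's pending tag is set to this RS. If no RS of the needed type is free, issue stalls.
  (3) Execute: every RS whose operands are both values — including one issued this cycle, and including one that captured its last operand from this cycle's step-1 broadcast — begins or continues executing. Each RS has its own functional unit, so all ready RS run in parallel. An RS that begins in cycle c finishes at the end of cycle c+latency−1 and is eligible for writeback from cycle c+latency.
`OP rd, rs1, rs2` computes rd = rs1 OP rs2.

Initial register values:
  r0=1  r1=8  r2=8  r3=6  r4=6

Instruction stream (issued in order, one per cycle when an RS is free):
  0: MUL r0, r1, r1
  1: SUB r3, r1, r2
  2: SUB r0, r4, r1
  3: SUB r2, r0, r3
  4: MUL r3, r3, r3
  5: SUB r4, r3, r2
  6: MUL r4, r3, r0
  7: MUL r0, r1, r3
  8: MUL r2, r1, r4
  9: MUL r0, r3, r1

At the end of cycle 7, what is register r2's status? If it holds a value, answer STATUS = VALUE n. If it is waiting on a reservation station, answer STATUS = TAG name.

  c1: issue MUL r0<-Mul1  regs: r0:Mul1,r1:8,r2:8,r3:6,r4:6
  c2: issue SUB r3<-Add1  regs: r0:Mul1,r1:8,r2:8,r3:Add1,r4:6
  c3: issue SUB r0<-Add2  regs: r0:Add2,r1:8,r2:8,r3:Add1,r4:6
  c4: stall  regs: r0:Add2,r1:8,r2:8,r3:Add1,r4:6
  c5: CDB Add1=0; issue SUB r2<-Add1  regs: r0:Add2,r1:8,r2:Add1,r3:0,r4:6
  c6: CDB Add2=-2; issue MUL r3<-Mul2  regs: r0:-2,r1:8,r2:Add1,r3:Mul2,r4:6
  c7: CDB Mul1=64; issue SUB r4<-Add2  regs: r0:-2,r1:8,r2:Add1,r3:Mul2,r4:Add2

STATUS = TAG Add1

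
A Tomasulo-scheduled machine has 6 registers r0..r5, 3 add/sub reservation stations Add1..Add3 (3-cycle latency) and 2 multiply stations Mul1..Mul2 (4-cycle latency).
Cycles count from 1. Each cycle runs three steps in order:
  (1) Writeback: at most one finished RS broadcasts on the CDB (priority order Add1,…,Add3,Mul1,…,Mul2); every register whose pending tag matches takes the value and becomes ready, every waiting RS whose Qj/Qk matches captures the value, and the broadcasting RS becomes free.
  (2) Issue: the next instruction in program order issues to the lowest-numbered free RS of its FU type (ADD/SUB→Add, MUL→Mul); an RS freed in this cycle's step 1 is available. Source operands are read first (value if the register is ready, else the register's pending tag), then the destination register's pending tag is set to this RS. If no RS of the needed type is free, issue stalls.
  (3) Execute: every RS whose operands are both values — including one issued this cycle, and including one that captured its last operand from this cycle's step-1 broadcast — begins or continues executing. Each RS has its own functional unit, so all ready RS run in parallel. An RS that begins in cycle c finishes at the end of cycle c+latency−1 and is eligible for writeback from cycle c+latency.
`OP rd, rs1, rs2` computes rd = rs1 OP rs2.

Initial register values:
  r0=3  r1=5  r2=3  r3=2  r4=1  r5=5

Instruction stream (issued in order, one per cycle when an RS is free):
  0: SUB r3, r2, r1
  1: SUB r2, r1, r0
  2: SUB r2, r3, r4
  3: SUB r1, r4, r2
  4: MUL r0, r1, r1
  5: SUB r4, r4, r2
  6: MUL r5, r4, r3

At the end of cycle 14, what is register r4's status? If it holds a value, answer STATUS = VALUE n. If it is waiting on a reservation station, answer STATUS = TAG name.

  c1: issue SUB r3<-Add1  regs: r0:3,r1:5,r2:3,r3:Add1,r4:1,r5:5
  c2: issue SUB r2<-Add2  regs: r0:3,r1:5,r2:Add2,r3:Add1,r4:1,r5:5
  c3: issue SUB r2<-Add3  regs: r0:3,r1:5,r2:Add3,r3:Add1,r4:1,r5:5
  c4: CDB Add1=-2; issue SUB r1<-Add1  regs: r0:3,r1:Add1,r2:Add3,r3:-2,r4:1,r5:5
  c5: CDB Add2=2; issue MUL r0<-Mul1  regs: r0:Mul1,r1:Add1,r2:Add3,r3:-2,r4:1,r5:5
  c6: issue SUB r4<-Add2  regs: r0:Mul1,r1:Add1,r2:Add3,r3:-2,r4:Add2,r5:5
  c7: CDB Add3=-3; issue MUL r5<-Mul2  regs: r0:Mul1,r1:Add1,r2:-3,r3:-2,r4:Add2,r5:Mul2
  c8: -  regs: r0:Mul1,r1:Add1,r2:-3,r3:-2,r4:Add2,r5:Mul2
  c9: -  regs: r0:Mul1,r1:Add1,r2:-3,r3:-2,r4:Add2,r5:Mul2
  c10: CDB Add1=4  regs: r0:Mul1,r1:4,r2:-3,r3:-2,r4:Add2,r5:Mul2
  c11: CDB Add2=4  regs: r0:Mul1,r1:4,r2:-3,r3:-2,r4:4,r5:Mul2
  c12: -  regs: r0:Mul1,r1:4,r2:-3,r3:-2,r4:4,r5:Mul2
  c13: -  regs: r0:Mul1,r1:4,r2:-3,r3:-2,r4:4,r5:Mul2
  c14: CDB Mul1=16  regs: r0:16,r1:4,r2:-3,r3:-2,r4:4,r5:Mul2

STATUS = VALUE 4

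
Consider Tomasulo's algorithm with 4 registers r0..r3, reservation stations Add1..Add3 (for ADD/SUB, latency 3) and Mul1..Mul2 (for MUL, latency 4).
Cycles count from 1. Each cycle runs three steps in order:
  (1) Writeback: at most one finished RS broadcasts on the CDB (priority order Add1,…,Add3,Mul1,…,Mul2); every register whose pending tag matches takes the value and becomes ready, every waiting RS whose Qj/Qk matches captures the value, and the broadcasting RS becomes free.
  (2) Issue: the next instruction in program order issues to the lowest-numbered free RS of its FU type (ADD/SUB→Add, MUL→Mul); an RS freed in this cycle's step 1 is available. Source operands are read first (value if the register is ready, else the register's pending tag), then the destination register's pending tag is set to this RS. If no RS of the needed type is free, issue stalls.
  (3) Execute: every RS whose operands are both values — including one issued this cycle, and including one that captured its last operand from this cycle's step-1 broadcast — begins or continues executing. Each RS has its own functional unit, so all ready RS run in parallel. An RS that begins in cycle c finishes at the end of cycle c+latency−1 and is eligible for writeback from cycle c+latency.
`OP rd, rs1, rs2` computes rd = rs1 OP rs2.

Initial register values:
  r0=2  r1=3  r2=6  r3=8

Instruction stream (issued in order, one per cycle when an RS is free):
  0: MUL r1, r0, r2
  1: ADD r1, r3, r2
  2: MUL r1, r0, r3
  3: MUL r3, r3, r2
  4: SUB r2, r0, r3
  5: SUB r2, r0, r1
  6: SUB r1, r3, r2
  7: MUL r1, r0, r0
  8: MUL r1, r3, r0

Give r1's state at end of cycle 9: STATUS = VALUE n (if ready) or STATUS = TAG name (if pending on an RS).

STATUS = TAG Add3

cycle 1: issue MUL r1<-Mul1 // r0:2,r1:Mul1,r2:6,r3:8
cycle 2: issue ADD r1<-Add1 // r0:2,r1:Add1,r2:6,r3:8
cycle 3: issue MUL r1<-Mul2 // r0:2,r1:Mul2,r2:6,r3:8
cycle 4: stall // r0:2,r1:Mul2,r2:6,r3:8
cycle 5: CDB Add1=14; stall // r0:2,r1:Mul2,r2:6,r3:8
cycle 6: CDB Mul1=12; issue MUL r3<-Mul1 // r0:2,r1:Mul2,r2:6,r3:Mul1
cycle 7: CDB Mul2=16; issue SUB r2<-Add1 // r0:2,r1:16,r2:Add1,r3:Mul1
cycle 8: issue SUB r2<-Add2 // r0:2,r1:16,r2:Add2,r3:Mul1
cycle 9: issue SUB r1<-Add3 // r0:2,r1:Add3,r2:Add2,r3:Mul1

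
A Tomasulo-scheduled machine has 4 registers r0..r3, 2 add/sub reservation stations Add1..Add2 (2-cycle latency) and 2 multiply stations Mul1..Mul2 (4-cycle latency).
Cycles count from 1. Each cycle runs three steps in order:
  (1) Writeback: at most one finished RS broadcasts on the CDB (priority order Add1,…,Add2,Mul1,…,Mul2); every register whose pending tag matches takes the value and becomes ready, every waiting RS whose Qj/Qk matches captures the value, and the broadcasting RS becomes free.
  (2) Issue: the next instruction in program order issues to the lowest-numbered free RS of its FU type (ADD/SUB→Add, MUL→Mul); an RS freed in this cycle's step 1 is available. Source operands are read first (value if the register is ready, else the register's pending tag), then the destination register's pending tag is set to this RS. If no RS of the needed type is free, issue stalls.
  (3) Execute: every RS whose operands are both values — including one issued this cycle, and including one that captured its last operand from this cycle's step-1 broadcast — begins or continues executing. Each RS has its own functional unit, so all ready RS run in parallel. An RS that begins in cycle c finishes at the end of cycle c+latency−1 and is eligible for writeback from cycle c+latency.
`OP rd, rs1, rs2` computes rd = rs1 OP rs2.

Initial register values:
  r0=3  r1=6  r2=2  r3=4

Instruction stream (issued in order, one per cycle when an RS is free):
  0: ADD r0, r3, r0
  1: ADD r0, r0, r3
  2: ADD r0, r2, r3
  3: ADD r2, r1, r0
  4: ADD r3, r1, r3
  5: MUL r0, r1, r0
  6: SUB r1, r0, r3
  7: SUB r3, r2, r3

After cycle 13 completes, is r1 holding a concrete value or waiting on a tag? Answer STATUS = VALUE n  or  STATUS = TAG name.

STATUS = TAG Add1

c1: issue ADD r0<-Add1 | r0:Add1,r1:6,r2:2,r3:4
c2: issue ADD r0<-Add2 | r0:Add2,r1:6,r2:2,r3:4
c3: CDB Add1=7; issue ADD r0<-Add1 | r0:Add1,r1:6,r2:2,r3:4
c4: stall | r0:Add1,r1:6,r2:2,r3:4
c5: CDB Add1=6; issue ADD r2<-Add1 | r0:6,r1:6,r2:Add1,r3:4
c6: CDB Add2=11; issue ADD r3<-Add2 | r0:6,r1:6,r2:Add1,r3:Add2
c7: CDB Add1=12; issue MUL r0<-Mul1 | r0:Mul1,r1:6,r2:12,r3:Add2
c8: CDB Add2=10; issue SUB r1<-Add1 | r0:Mul1,r1:Add1,r2:12,r3:10
c9: issue SUB r3<-Add2 | r0:Mul1,r1:Add1,r2:12,r3:Add2
c10: - | r0:Mul1,r1:Add1,r2:12,r3:Add2
c11: CDB Add2=2 | r0:Mul1,r1:Add1,r2:12,r3:2
c12: CDB Mul1=36 | r0:36,r1:Add1,r2:12,r3:2
c13: - | r0:36,r1:Add1,r2:12,r3:2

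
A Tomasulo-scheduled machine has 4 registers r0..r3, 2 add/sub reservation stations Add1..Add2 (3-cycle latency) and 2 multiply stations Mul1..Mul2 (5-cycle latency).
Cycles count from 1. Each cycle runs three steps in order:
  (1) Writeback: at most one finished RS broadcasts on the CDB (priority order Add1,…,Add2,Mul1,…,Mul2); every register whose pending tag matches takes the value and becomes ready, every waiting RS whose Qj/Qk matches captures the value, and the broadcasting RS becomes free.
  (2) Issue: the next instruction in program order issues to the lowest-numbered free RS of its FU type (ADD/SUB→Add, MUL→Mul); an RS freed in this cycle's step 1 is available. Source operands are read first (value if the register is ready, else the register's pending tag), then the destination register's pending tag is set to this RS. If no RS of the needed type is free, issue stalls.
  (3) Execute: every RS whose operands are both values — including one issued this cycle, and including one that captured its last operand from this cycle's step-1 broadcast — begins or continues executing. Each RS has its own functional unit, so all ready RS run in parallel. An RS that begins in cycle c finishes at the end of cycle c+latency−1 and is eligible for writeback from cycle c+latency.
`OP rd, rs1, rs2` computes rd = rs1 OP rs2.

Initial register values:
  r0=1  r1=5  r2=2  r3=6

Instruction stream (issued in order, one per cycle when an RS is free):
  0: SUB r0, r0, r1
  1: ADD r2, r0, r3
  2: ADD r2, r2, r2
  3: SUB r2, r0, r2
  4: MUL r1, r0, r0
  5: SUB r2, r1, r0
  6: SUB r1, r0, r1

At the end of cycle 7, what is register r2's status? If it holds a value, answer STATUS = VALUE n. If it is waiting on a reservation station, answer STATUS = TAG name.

STATUS = TAG Add2

  c1: issue SUB r0<-Add1  regs: r0:Add1,r1:5,r2:2,r3:6
  c2: issue ADD r2<-Add2  regs: r0:Add1,r1:5,r2:Add2,r3:6
  c3: stall  regs: r0:Add1,r1:5,r2:Add2,r3:6
  c4: CDB Add1=-4; issue ADD r2<-Add1  regs: r0:-4,r1:5,r2:Add1,r3:6
  c5: stall  regs: r0:-4,r1:5,r2:Add1,r3:6
  c6: stall  regs: r0:-4,r1:5,r2:Add1,r3:6
  c7: CDB Add2=2; issue SUB r2<-Add2  regs: r0:-4,r1:5,r2:Add2,r3:6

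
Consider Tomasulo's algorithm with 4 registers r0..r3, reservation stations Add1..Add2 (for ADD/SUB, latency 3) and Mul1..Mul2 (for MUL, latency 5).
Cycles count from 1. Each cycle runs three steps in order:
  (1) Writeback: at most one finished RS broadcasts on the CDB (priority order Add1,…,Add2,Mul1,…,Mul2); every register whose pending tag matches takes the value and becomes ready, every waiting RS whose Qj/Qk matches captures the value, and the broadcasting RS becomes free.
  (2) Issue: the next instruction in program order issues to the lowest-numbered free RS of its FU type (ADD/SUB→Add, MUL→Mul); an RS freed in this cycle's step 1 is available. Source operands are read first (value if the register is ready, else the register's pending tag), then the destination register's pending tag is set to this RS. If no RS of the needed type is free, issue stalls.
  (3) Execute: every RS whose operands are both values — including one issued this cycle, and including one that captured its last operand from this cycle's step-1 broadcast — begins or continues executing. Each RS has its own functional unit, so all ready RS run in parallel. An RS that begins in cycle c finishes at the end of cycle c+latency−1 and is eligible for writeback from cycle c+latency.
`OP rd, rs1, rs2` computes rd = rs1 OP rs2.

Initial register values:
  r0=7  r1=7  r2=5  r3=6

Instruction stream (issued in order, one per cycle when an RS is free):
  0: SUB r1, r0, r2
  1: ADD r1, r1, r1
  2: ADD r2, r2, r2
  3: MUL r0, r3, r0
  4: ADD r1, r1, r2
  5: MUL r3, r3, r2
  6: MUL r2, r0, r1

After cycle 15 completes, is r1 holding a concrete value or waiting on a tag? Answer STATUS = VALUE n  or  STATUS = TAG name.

c1: issue SUB r1<-Add1 | r0:7,r1:Add1,r2:5,r3:6
c2: issue ADD r1<-Add2 | r0:7,r1:Add2,r2:5,r3:6
c3: stall | r0:7,r1:Add2,r2:5,r3:6
c4: CDB Add1=2; issue ADD r2<-Add1 | r0:7,r1:Add2,r2:Add1,r3:6
c5: issue MUL r0<-Mul1 | r0:Mul1,r1:Add2,r2:Add1,r3:6
c6: stall | r0:Mul1,r1:Add2,r2:Add1,r3:6
c7: CDB Add1=10; issue ADD r1<-Add1 | r0:Mul1,r1:Add1,r2:10,r3:6
c8: CDB Add2=4; issue MUL r3<-Mul2 | r0:Mul1,r1:Add1,r2:10,r3:Mul2
c9: stall | r0:Mul1,r1:Add1,r2:10,r3:Mul2
c10: CDB Mul1=42; issue MUL r2<-Mul1 | r0:42,r1:Add1,r2:Mul1,r3:Mul2
c11: CDB Add1=14 | r0:42,r1:14,r2:Mul1,r3:Mul2
c12: - | r0:42,r1:14,r2:Mul1,r3:Mul2
c13: CDB Mul2=60 | r0:42,r1:14,r2:Mul1,r3:60
c14: - | r0:42,r1:14,r2:Mul1,r3:60
c15: - | r0:42,r1:14,r2:Mul1,r3:60

STATUS = VALUE 14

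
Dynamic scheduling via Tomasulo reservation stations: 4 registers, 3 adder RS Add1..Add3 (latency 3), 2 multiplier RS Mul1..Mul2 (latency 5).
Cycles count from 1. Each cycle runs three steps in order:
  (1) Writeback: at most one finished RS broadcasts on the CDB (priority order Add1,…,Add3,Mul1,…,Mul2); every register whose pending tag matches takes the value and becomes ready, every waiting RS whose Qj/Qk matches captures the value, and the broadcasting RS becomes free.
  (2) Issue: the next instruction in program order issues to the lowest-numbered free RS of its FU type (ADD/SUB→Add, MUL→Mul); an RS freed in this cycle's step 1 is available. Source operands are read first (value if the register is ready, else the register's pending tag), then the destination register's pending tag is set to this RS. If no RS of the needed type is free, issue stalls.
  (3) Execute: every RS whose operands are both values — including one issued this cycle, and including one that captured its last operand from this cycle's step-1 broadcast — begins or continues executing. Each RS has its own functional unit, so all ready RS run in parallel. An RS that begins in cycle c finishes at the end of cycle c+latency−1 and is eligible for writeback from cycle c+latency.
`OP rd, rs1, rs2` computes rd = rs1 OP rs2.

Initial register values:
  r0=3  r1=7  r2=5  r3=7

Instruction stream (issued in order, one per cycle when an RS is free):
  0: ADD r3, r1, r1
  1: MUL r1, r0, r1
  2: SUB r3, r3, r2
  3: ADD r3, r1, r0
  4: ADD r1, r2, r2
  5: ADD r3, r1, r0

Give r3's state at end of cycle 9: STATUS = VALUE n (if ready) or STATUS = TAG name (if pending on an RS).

STATUS = TAG Add2

cycle 1: issue ADD r3<-Add1 // r0:3,r1:7,r2:5,r3:Add1
cycle 2: issue MUL r1<-Mul1 // r0:3,r1:Mul1,r2:5,r3:Add1
cycle 3: issue SUB r3<-Add2 // r0:3,r1:Mul1,r2:5,r3:Add2
cycle 4: CDB Add1=14; issue ADD r3<-Add1 // r0:3,r1:Mul1,r2:5,r3:Add1
cycle 5: issue ADD r1<-Add3 // r0:3,r1:Add3,r2:5,r3:Add1
cycle 6: stall // r0:3,r1:Add3,r2:5,r3:Add1
cycle 7: CDB Add2=9; issue ADD r3<-Add2 // r0:3,r1:Add3,r2:5,r3:Add2
cycle 8: CDB Add3=10 // r0:3,r1:10,r2:5,r3:Add2
cycle 9: CDB Mul1=21 // r0:3,r1:10,r2:5,r3:Add2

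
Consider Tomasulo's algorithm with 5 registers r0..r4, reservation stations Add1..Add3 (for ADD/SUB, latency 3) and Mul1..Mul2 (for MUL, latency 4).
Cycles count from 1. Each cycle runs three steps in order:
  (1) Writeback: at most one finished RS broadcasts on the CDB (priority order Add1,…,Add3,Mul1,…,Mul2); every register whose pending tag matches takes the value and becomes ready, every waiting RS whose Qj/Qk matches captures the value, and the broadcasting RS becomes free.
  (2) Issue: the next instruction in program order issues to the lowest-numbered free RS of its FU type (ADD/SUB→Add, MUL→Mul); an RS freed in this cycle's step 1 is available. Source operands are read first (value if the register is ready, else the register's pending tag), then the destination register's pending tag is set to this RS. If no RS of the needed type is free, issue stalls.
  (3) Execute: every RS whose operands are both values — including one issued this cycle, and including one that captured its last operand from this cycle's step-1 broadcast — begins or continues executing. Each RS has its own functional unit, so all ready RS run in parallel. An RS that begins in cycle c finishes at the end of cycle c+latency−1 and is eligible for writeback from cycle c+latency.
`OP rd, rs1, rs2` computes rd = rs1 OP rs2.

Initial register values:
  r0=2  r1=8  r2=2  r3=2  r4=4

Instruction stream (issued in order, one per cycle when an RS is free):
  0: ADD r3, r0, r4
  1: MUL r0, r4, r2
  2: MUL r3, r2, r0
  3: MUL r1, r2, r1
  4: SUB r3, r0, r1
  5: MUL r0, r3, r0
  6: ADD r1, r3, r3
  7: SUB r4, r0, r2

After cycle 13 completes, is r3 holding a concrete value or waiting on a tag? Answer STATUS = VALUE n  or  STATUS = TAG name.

STATUS = VALUE -8

c1: issue ADD r3<-Add1 | r0:2,r1:8,r2:2,r3:Add1,r4:4
c2: issue MUL r0<-Mul1 | r0:Mul1,r1:8,r2:2,r3:Add1,r4:4
c3: issue MUL r3<-Mul2 | r0:Mul1,r1:8,r2:2,r3:Mul2,r4:4
c4: CDB Add1=6; stall | r0:Mul1,r1:8,r2:2,r3:Mul2,r4:4
c5: stall | r0:Mul1,r1:8,r2:2,r3:Mul2,r4:4
c6: CDB Mul1=8; issue MUL r1<-Mul1 | r0:8,r1:Mul1,r2:2,r3:Mul2,r4:4
c7: issue SUB r3<-Add1 | r0:8,r1:Mul1,r2:2,r3:Add1,r4:4
c8: stall | r0:8,r1:Mul1,r2:2,r3:Add1,r4:4
c9: stall | r0:8,r1:Mul1,r2:2,r3:Add1,r4:4
c10: CDB Mul1=16; issue MUL r0<-Mul1 | r0:Mul1,r1:16,r2:2,r3:Add1,r4:4
c11: CDB Mul2=16; issue ADD r1<-Add2 | r0:Mul1,r1:Add2,r2:2,r3:Add1,r4:4
c12: issue SUB r4<-Add3 | r0:Mul1,r1:Add2,r2:2,r3:Add1,r4:Add3
c13: CDB Add1=-8 | r0:Mul1,r1:Add2,r2:2,r3:-8,r4:Add3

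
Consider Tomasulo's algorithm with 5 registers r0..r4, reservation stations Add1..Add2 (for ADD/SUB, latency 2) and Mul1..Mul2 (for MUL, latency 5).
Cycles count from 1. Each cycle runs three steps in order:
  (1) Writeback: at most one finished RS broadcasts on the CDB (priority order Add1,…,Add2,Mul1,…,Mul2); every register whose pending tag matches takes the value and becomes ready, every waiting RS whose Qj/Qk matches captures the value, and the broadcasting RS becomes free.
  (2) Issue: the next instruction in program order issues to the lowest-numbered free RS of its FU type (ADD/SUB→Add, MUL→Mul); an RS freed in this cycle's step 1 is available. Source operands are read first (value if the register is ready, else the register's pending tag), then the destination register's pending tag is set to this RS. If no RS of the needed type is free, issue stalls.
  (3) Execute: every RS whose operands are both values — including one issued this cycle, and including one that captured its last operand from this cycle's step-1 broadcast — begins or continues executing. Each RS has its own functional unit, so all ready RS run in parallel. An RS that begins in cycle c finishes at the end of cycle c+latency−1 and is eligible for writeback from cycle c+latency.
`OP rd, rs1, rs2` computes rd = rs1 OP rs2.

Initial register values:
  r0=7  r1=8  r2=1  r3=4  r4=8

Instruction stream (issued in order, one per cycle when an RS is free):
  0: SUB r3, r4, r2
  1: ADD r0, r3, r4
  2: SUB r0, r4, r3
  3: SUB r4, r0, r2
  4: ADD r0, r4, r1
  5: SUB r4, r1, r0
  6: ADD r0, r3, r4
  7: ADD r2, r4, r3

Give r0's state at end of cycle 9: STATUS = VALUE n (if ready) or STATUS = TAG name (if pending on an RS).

c1: issue SUB r3<-Add1 | r0:7,r1:8,r2:1,r3:Add1,r4:8
c2: issue ADD r0<-Add2 | r0:Add2,r1:8,r2:1,r3:Add1,r4:8
c3: CDB Add1=7; issue SUB r0<-Add1 | r0:Add1,r1:8,r2:1,r3:7,r4:8
c4: stall | r0:Add1,r1:8,r2:1,r3:7,r4:8
c5: CDB Add1=1; issue SUB r4<-Add1 | r0:1,r1:8,r2:1,r3:7,r4:Add1
c6: CDB Add2=15; issue ADD r0<-Add2 | r0:Add2,r1:8,r2:1,r3:7,r4:Add1
c7: CDB Add1=0; issue SUB r4<-Add1 | r0:Add2,r1:8,r2:1,r3:7,r4:Add1
c8: stall | r0:Add2,r1:8,r2:1,r3:7,r4:Add1
c9: CDB Add2=8; issue ADD r0<-Add2 | r0:Add2,r1:8,r2:1,r3:7,r4:Add1

STATUS = TAG Add2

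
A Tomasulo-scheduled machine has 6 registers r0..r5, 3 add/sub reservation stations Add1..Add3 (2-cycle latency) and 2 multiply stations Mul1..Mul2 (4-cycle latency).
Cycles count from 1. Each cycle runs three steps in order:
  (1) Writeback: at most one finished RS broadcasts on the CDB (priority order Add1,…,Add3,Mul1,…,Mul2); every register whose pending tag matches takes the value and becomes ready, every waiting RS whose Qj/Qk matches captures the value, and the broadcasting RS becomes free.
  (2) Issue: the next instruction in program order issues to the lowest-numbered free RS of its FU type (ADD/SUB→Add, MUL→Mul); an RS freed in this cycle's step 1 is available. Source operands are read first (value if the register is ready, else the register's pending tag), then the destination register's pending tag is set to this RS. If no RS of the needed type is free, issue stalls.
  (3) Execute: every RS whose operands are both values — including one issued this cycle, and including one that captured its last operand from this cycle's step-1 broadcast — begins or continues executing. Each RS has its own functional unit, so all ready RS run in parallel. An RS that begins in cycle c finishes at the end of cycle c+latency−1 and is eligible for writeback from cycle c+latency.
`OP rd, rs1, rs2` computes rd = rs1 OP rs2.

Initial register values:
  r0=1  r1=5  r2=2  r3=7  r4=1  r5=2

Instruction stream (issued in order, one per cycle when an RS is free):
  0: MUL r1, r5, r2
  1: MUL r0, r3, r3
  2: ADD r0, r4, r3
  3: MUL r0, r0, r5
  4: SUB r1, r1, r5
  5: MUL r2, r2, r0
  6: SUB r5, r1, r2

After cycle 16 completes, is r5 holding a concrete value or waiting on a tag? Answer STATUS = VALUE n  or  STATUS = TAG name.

cycle 1: issue MUL r1<-Mul1 // r0:1,r1:Mul1,r2:2,r3:7,r4:1,r5:2
cycle 2: issue MUL r0<-Mul2 // r0:Mul2,r1:Mul1,r2:2,r3:7,r4:1,r5:2
cycle 3: issue ADD r0<-Add1 // r0:Add1,r1:Mul1,r2:2,r3:7,r4:1,r5:2
cycle 4: stall // r0:Add1,r1:Mul1,r2:2,r3:7,r4:1,r5:2
cycle 5: CDB Add1=8; stall // r0:8,r1:Mul1,r2:2,r3:7,r4:1,r5:2
cycle 6: CDB Mul1=4; issue MUL r0<-Mul1 // r0:Mul1,r1:4,r2:2,r3:7,r4:1,r5:2
cycle 7: CDB Mul2=49; issue SUB r1<-Add1 // r0:Mul1,r1:Add1,r2:2,r3:7,r4:1,r5:2
cycle 8: issue MUL r2<-Mul2 // r0:Mul1,r1:Add1,r2:Mul2,r3:7,r4:1,r5:2
cycle 9: CDB Add1=2; issue SUB r5<-Add1 // r0:Mul1,r1:2,r2:Mul2,r3:7,r4:1,r5:Add1
cycle 10: CDB Mul1=16 // r0:16,r1:2,r2:Mul2,r3:7,r4:1,r5:Add1
cycle 11: - // r0:16,r1:2,r2:Mul2,r3:7,r4:1,r5:Add1
cycle 12: - // r0:16,r1:2,r2:Mul2,r3:7,r4:1,r5:Add1
cycle 13: - // r0:16,r1:2,r2:Mul2,r3:7,r4:1,r5:Add1
cycle 14: CDB Mul2=32 // r0:16,r1:2,r2:32,r3:7,r4:1,r5:Add1
cycle 15: - // r0:16,r1:2,r2:32,r3:7,r4:1,r5:Add1
cycle 16: CDB Add1=-30 // r0:16,r1:2,r2:32,r3:7,r4:1,r5:-30

STATUS = VALUE -30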